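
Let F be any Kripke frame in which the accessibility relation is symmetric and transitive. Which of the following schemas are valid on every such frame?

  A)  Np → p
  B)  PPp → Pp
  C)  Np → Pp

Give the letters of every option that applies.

B

A symmetric transitive relation is euclidean (uRv and uRw give vRu by symmetry, then vRw by transitivity).
(A) Np → p is axiom T; it is valid on a frame exactly when R is reflexive. Such an R need not be reflexive, so not valid.
(B) PPp → Pp is the dual of axiom 4, which corresponds to transitivity. Every such R is transitive — valid.
(C) Np → Pp is axiom D; it is valid on a frame exactly when R is serial. Such an R need not be serial, so not valid.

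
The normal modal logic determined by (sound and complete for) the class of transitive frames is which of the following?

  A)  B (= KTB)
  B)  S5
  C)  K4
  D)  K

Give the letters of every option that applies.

(A) B (= KTB) is determined by the class of reflexive and symmetric frames.
(B) S5 is determined by the class of reflexive, symmetric, and transitive frames.
(C) K4 is determined by exactly this class.
(D) K is determined by the class of arbitrary frames.

C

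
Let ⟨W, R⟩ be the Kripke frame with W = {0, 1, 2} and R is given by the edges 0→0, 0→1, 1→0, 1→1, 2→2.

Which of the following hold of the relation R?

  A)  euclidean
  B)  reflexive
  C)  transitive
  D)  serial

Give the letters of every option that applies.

A, B, C, D

(A) euclidean: any two R-successors of the same world are R-related.
(B) reflexive: each world relates to itself.
(C) transitive: R is closed under composition.
(D) serial: every world has an R-successor.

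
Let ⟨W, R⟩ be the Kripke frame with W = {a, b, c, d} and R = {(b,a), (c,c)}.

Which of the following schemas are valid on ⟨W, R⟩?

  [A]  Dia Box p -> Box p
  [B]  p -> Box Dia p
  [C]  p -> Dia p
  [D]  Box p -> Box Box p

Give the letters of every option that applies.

R is not reflexive: not a R a.
R is not symmetric: b R a but not a R b.
R is transitive: R is closed under composition.
R is not euclidean: b R a and b R a but not a R a.
(A) the dual of axiom 5: valid iff R is euclidean. R is not euclidean — not valid.
(B) p -> Box Dia p is axiom B; it is valid on a frame exactly when R is symmetric. R is not symmetric, so not valid.
(C) the dual of axiom T: valid iff R is reflexive. R is not reflexive — not valid.
(D) Box p -> Box Box p (axiom 4) characterises the transitive frames. R is transitive — valid.

D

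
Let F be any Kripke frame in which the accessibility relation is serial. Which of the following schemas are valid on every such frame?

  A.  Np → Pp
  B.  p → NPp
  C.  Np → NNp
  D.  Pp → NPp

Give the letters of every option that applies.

A

(A) axiom D: valid iff R is serial. Every such R is serial — valid.
(B) axiom B: valid iff R is symmetric. Such an R need not be symmetric — not valid.
(C) axiom 4: valid iff R is transitive. Such an R need not be transitive — not valid.
(D) Pp → NPp (axiom 5) characterises the euclidean frames. Such an R need not be euclidean — not valid.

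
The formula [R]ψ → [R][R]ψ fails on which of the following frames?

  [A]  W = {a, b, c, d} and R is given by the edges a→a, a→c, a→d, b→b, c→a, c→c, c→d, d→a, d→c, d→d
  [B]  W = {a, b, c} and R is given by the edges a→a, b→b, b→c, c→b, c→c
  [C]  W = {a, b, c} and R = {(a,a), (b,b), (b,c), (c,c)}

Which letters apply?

The schema [R]ψ → [R][R]ψ is axiom 4; it is valid on a frame iff R is transitive.
(A) R is transitive (R is closed under composition), so the schema is valid here.
(B) R is transitive (R is closed under composition), so the schema is valid here.
(C) R is transitive (R is closed under composition), so the schema is valid here.

none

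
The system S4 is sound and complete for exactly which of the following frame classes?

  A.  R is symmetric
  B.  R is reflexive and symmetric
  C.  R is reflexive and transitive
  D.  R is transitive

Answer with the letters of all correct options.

(A) this class determines KB, not S4.
(B) this class determines B (= KTB), not S4.
(C) S4 is sound and complete for exactly this class.
(D) this class determines K4, not S4.

C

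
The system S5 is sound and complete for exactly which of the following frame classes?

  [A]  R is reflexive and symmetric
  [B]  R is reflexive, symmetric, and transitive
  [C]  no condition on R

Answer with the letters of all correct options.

B

(A) this class determines B (= KTB), not S5.
(B) S5 is sound and complete for exactly this class.
(C) this class determines K, not S5.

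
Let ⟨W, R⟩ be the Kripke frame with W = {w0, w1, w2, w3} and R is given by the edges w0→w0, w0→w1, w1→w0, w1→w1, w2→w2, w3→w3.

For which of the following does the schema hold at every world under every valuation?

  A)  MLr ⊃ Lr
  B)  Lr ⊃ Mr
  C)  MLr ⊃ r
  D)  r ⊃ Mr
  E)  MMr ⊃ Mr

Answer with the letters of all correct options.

A, B, C, D, E

R is reflexive: each world relates to itself.
R is symmetric: every R-edge is matched by its reverse.
R is transitive: R is closed under composition.
R is euclidean: any two R-successors of the same world are R-related.
R is serial: every world has an R-successor.
(A) MLr ⊃ Lr is the dual of axiom 5, which corresponds to the euclidean property. R is euclidean — valid.
(B) Lr ⊃ Mr is axiom D, which corresponds to seriality. R is serial — valid.
(C) the dual of axiom B: valid iff R is symmetric. R is symmetric — valid.
(D) r ⊃ Mr is the dual of axiom T; it is valid on a frame exactly when R is reflexive. R is reflexive, so valid.
(E) MMr ⊃ Mr is the dual of axiom 4; it is valid on a frame exactly when R is transitive. R is transitive, so valid.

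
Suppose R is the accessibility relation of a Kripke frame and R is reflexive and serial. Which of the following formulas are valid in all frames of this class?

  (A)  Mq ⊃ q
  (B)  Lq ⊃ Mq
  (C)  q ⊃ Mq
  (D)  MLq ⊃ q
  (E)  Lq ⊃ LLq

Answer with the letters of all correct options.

B, C

(A) Mq ⊃ q (the converse of T) corresponds to R being a subset of the identity. Such an R need not be a subset of the identity, so not valid.
(B) Lq ⊃ Mq (axiom D) characterises the serial frames. Every such R is serial — valid.
(C) q ⊃ Mq is the dual of axiom T, which corresponds to reflexivity. Every such R is reflexive — valid.
(D) the dual of axiom B: valid iff R is symmetric. Such an R need not be symmetric — not valid.
(E) axiom 4: valid iff R is transitive. Such an R need not be transitive — not valid.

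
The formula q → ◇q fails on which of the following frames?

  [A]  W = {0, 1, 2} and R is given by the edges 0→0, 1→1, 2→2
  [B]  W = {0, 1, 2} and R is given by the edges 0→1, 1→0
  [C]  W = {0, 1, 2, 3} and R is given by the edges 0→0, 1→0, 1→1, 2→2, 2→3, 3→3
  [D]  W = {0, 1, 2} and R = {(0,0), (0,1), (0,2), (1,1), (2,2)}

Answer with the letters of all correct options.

B

The schema q → ◇q is the dual of axiom T; it is valid on a frame iff R is reflexive.
(A) R is reflexive (each world relates to itself), so the schema is valid here.
(B) R is not reflexive (not 0 R 0), so the schema fails here.
(C) R is reflexive (each world relates to itself), so the schema is valid here.
(D) R is reflexive (each world relates to itself), so the schema is valid here.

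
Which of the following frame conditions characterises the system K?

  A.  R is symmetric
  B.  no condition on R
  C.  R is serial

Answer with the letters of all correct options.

(A) this class determines KB, not K.
(B) K is sound and complete for exactly this class.
(C) this class determines D, not K.

B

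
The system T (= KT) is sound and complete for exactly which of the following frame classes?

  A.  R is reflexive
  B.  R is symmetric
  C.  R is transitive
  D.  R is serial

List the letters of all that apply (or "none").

A

(A) T (= KT) is sound and complete for exactly this class.
(B) this class determines KB, not T (= KT).
(C) this class determines K4, not T (= KT).
(D) this class determines D, not T (= KT).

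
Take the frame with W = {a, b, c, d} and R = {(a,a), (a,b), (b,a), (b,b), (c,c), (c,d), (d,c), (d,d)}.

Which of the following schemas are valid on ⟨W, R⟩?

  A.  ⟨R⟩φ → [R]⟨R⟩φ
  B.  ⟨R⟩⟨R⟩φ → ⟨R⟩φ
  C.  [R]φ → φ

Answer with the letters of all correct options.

A, B, C

R is reflexive: each world relates to itself.
R is transitive: R is closed under composition.
R is euclidean: any two R-successors of the same world are R-related.
(A) ⟨R⟩φ → [R]⟨R⟩φ (axiom 5) characterises the euclidean frames. R is euclidean — valid.
(B) ⟨R⟩⟨R⟩φ → ⟨R⟩φ is the dual of axiom 4, which corresponds to transitivity. R is transitive — valid.
(C) [R]φ → φ is axiom T, which corresponds to reflexivity. R is reflexive — valid.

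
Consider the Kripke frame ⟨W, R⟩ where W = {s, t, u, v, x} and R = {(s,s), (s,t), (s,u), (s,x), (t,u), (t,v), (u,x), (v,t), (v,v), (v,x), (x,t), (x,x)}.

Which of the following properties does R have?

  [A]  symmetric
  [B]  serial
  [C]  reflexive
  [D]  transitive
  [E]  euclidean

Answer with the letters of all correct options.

(A) not symmetric: s R t but not t R s.
(B) serial: every world has an R-successor.
(C) not reflexive: not t R t.
(D) not transitive: s R t and t R v but not s R v.
(E) not euclidean: s R t and s R s but not t R s.

B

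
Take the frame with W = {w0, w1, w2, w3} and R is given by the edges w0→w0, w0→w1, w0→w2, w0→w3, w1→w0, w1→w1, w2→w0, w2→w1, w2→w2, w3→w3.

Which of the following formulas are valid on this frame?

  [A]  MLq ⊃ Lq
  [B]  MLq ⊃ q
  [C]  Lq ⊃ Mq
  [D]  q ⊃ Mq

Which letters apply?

C, D

R is reflexive: each world relates to itself.
R is not symmetric: w0 R w3 but not w3 R w0.
R is not euclidean: w0 R w1 and w0 R w2 but not w1 R w2.
R is serial: every world has an R-successor.
(A) MLq ⊃ Lq is the dual of axiom 5; it is valid on a frame exactly when R is euclidean. R is not euclidean, so not valid.
(B) MLq ⊃ q is the dual of axiom B; it is valid on a frame exactly when R is symmetric. R is not symmetric, so not valid.
(C) Lq ⊃ Mq (axiom D) characterises the serial frames. R is serial — valid.
(D) q ⊃ Mq is the dual of axiom T, which corresponds to reflexivity. R is reflexive — valid.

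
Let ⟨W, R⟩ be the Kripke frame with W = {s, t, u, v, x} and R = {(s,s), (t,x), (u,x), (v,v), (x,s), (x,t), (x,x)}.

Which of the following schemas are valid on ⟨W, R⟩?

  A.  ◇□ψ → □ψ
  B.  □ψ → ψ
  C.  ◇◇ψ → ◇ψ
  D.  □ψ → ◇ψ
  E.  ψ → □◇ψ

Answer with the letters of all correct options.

R is not reflexive: not t R t.
R is not symmetric: u R x but not x R u.
R is not transitive: t R x and x R s but not t R s.
R is not euclidean: x R s and x R t but not s R t.
R is serial: every world has an R-successor.
(A) ◇□ψ → □ψ is the dual of axiom 5, which corresponds to the euclidean property. R is not euclidean — not valid.
(B) □ψ → ψ (axiom T) characterises the reflexive frames. R is not reflexive — not valid.
(C) ◇◇ψ → ◇ψ is the dual of axiom 4, which corresponds to transitivity. R is not transitive — not valid.
(D) □ψ → ◇ψ is axiom D, which corresponds to seriality. R is serial — valid.
(E) ψ → □◇ψ (axiom B) characterises the symmetric frames. R is not symmetric — not valid.

D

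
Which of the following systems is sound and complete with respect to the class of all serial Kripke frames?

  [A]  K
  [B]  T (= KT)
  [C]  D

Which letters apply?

C

(A) K is determined by the class of arbitrary frames.
(B) T (= KT) is determined by the class of reflexive frames.
(C) D is determined by exactly this class.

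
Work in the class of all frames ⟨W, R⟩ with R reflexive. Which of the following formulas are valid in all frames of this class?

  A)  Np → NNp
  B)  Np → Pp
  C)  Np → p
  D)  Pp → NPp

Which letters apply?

B, C

A reflexive relation is serial.
(A) Np → NNp is axiom 4, which corresponds to transitivity. Such an R need not be transitive — not valid.
(B) Np → Pp (axiom D) characterises the serial frames. Every such R is serial — valid.
(C) Np → p is axiom T, which corresponds to reflexivity. Every such R is reflexive — valid.
(D) Pp → NPp is axiom 5, which corresponds to the euclidean property. Such an R need not be euclidean — not valid.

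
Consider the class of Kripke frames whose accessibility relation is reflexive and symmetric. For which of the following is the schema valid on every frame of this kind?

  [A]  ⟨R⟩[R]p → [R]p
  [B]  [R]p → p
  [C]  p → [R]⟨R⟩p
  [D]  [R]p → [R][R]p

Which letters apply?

Reflexive relations are serial.
(A) the dual of axiom 5: valid iff R is euclidean. Such an R need not be euclidean — not valid.
(B) axiom T: valid iff R is reflexive. Every such R is reflexive — valid.
(C) p → [R]⟨R⟩p is axiom B, which corresponds to symmetry. Every such R is symmetric — valid.
(D) [R]p → [R][R]p is axiom 4; it is valid on a frame exactly when R is transitive. Such an R need not be transitive, so not valid.

B, C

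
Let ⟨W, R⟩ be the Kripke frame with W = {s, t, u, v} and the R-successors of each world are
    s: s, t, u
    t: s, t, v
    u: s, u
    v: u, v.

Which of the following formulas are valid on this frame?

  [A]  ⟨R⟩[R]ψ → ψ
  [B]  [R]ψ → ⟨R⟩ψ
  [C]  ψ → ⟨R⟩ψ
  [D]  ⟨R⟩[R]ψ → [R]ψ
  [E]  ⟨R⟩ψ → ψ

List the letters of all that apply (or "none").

B, C

R is reflexive: each world relates to itself.
R is not symmetric: t R v but not v R t.
R is not euclidean: s R t and s R u but not t R u.
R is serial: every world has an R-successor.
R is not a subset of the identity: s R t with s ≠ t.
(A) the dual of axiom B: valid iff R is symmetric. R is not symmetric — not valid.
(B) axiom D: valid iff R is serial. R is serial — valid.
(C) ψ → ⟨R⟩ψ is the dual of axiom T; it is valid on a frame exactly when R is reflexive. R is reflexive, so valid.
(D) ⟨R⟩[R]ψ → [R]ψ is the dual of axiom 5, which corresponds to the euclidean property. R is not euclidean — not valid.
(E) ⟨R⟩ψ → ψ (the converse of T) corresponds to R being a subset of the identity. Here R ⊄ identity, so not valid.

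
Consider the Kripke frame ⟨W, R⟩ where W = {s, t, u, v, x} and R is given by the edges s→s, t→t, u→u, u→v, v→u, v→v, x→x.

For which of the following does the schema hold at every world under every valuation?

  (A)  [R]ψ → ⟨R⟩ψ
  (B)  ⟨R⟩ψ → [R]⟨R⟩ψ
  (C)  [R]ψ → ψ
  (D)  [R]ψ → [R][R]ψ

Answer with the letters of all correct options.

A, B, C, D

R is reflexive: each world relates to itself.
R is transitive: R is closed under composition.
R is euclidean: any two R-successors of the same world are R-related.
R is serial: every world has an R-successor.
(A) [R]ψ → ⟨R⟩ψ is axiom D, which corresponds to seriality. R is serial — valid.
(B) ⟨R⟩ψ → [R]⟨R⟩ψ (axiom 5) characterises the euclidean frames. R is euclidean — valid.
(C) [R]ψ → ψ is axiom T, which corresponds to reflexivity. R is reflexive — valid.
(D) [R]ψ → [R][R]ψ is axiom 4; it is valid on a frame exactly when R is transitive. R is transitive, so valid.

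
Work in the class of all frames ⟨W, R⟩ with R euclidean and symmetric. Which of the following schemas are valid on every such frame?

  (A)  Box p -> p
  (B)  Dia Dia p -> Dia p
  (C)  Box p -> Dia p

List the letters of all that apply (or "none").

A symmetric euclidean relation is transitive (uRv and vRw give vRu by symmetry, then uRw by the euclidean condition, applied at v).
(A) Box p -> p (axiom T) characterises the reflexive frames. Such an R need not be reflexive — not valid.
(B) Dia Dia p -> Dia p is the dual of axiom 4, which corresponds to transitivity. Every such R is transitive — valid.
(C) Box p -> Dia p is axiom D, which corresponds to seriality. Such an R need not be serial — not valid.

B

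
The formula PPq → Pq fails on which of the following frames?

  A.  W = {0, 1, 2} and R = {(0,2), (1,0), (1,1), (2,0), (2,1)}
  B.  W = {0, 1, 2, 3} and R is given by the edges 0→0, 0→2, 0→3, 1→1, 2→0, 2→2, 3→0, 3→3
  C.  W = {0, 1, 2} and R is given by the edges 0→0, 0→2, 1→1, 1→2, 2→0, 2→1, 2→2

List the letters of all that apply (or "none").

The schema PPq → Pq is the dual of axiom 4; it is valid on a frame iff R is transitive.
(A) R is not transitive (0 R 2 and 2 R 0 but not 0 R 0), so the schema fails here.
(B) R is not transitive (2 R 0 and 0 R 3 but not 2 R 3), so the schema fails here.
(C) R is not transitive (0 R 2 and 2 R 1 but not 0 R 1), so the schema fails here.

A, B, C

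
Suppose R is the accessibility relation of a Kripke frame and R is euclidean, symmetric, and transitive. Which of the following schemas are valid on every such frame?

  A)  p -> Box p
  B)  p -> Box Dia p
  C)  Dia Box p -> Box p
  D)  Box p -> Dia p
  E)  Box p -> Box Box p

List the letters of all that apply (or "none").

B, C, E

(A) p -> Box p (equivalent to ◇p→p) corresponds to R being a subset of the identity. Such an R need not be a subset of the identity, so not valid.
(B) axiom B: valid iff R is symmetric. Every such R is symmetric — valid.
(C) Dia Box p -> Box p (the dual of axiom 5) characterises the euclidean frames. Every such R is euclidean — valid.
(D) Box p -> Dia p is axiom D; it is valid on a frame exactly when R is serial. Such an R need not be serial, so not valid.
(E) Box p -> Box Box p is axiom 4; it is valid on a frame exactly when R is transitive. Every such R is transitive, so valid.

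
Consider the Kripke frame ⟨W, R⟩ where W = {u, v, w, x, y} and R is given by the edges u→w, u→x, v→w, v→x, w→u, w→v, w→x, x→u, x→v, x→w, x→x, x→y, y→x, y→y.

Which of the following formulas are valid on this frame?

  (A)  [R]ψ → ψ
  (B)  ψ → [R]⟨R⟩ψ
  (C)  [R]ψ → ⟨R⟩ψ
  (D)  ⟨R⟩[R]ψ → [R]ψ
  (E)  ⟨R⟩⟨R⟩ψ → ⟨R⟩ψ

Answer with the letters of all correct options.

R is not reflexive: not u R u.
R is symmetric: every R-edge is matched by its reverse.
R is not transitive: u R w and w R u but not u R u.
R is not euclidean: w R u and w R v but not u R v.
R is serial: every world has an R-successor.
(A) [R]ψ → ψ (axiom T) characterises the reflexive frames. R is not reflexive — not valid.
(B) axiom B: valid iff R is symmetric. R is symmetric — valid.
(C) axiom D: valid iff R is serial. R is serial — valid.
(D) ⟨R⟩[R]ψ → [R]ψ is the dual of axiom 5; it is valid on a frame exactly when R is euclidean. R is not euclidean, so not valid.
(E) ⟨R⟩⟨R⟩ψ → ⟨R⟩ψ is the dual of axiom 4; it is valid on a frame exactly when R is transitive. R is not transitive, so not valid.

B, C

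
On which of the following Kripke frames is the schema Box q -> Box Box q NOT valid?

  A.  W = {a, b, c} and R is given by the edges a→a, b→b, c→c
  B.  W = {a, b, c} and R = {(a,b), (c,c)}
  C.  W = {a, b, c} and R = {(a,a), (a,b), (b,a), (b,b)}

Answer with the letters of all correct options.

none

The schema Box q -> Box Box q is axiom 4; it is valid on a frame iff R is transitive.
(A) R is transitive (R is closed under composition), so the schema is valid here.
(B) R is transitive (R is closed under composition), so the schema is valid here.
(C) R is transitive (R is closed under composition), so the schema is valid here.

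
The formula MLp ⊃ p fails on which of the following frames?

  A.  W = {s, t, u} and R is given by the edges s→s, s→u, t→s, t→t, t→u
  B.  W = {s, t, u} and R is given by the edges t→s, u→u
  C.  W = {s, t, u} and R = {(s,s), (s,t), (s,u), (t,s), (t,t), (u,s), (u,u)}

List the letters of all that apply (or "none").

A, B

The schema MLp ⊃ p is the dual of axiom B; it is valid on a frame iff R is symmetric.
(A) R is not symmetric (s R u but not u R s), so the schema fails here.
(B) R is not symmetric (t R s but not s R t), so the schema fails here.
(C) R is symmetric (every R-edge is matched by its reverse), so the schema is valid here.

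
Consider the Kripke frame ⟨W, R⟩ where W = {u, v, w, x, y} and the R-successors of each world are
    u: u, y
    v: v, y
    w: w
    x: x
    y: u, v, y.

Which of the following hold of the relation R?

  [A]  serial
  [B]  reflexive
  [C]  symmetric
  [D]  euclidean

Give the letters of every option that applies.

A, B, C

(A) serial: every world has an R-successor.
(B) reflexive: each world relates to itself.
(C) symmetric: every R-edge is matched by its reverse.
(D) not euclidean: y R u and y R v but not u R v.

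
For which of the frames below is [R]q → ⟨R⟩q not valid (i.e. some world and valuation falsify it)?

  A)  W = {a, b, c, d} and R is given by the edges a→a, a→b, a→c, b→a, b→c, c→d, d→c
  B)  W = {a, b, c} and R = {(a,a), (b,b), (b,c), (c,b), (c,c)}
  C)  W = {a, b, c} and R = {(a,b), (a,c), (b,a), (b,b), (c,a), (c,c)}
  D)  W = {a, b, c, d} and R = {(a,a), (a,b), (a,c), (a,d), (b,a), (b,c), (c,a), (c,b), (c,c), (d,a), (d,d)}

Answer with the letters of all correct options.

none

The schema [R]q → ⟨R⟩q is axiom D; it is valid on a frame iff R is serial.
(A) R is serial (every world has an R-successor), so the schema is valid here.
(B) R is serial (every world has an R-successor), so the schema is valid here.
(C) R is serial (every world has an R-successor), so the schema is valid here.
(D) R is serial (every world has an R-successor), so the schema is valid here.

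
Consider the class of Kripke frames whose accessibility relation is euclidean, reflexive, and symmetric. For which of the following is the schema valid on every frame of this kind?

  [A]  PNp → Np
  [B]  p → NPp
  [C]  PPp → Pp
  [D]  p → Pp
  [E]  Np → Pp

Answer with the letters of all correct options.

A relation that is euclidean, reflexive, and symmetric is also serial and transitive.
(A) PNp → Np (the dual of axiom 5) characterises the euclidean frames. Every such R is euclidean — valid.
(B) axiom B: valid iff R is symmetric. Every such R is symmetric — valid.
(C) the dual of axiom 4: valid iff R is transitive. Every such R is transitive — valid.
(D) p → Pp is the dual of axiom T, which corresponds to reflexivity. Every such R is reflexive — valid.
(E) axiom D: valid iff R is serial. Every such R is serial — valid.

A, B, C, D, E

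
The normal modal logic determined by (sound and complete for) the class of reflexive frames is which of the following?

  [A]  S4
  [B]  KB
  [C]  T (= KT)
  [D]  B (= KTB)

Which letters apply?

C

(A) S4 is determined by the class of reflexive and transitive frames.
(B) KB is determined by the class of symmetric frames.
(C) T (= KT) is determined by exactly this class.
(D) B (= KTB) is determined by the class of reflexive and symmetric frames.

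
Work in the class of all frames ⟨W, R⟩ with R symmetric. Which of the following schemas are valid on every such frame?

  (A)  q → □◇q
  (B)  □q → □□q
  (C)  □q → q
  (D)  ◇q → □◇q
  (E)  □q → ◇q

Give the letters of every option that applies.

A

(A) q → □◇q (axiom B) characterises the symmetric frames. Every such R is symmetric — valid.
(B) axiom 4: valid iff R is transitive. Such an R need not be transitive — not valid.
(C) □q → q is axiom T; it is valid on a frame exactly when R is reflexive. Such an R need not be reflexive, so not valid.
(D) ◇q → □◇q is axiom 5; it is valid on a frame exactly when R is euclidean. Such an R need not be euclidean, so not valid.
(E) □q → ◇q is axiom D, which corresponds to seriality. Such an R need not be serial — not valid.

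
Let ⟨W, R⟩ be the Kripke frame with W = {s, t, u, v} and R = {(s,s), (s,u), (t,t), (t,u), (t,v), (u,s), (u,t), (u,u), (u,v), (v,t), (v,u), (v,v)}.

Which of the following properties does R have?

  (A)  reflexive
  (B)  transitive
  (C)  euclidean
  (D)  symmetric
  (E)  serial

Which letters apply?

A, D, E

(A) reflexive: each world relates to itself.
(B) not transitive: s R u and u R t but not s R t.
(C) not euclidean: u R s and u R t but not s R t.
(D) symmetric: every R-edge is matched by its reverse.
(E) serial: every world has an R-successor.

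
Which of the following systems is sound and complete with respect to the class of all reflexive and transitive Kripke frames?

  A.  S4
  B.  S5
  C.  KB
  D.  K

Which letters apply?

A

(A) S4 is determined by exactly this class.
(B) S5 is determined by the class of reflexive, symmetric, and transitive frames.
(C) KB is determined by the class of symmetric frames.
(D) K is determined by the class of arbitrary frames.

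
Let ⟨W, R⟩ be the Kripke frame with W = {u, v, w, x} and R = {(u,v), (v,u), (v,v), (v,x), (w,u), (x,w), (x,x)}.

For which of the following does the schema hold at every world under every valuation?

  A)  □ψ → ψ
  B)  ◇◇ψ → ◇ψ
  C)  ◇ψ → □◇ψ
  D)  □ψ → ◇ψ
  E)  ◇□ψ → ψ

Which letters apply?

D

R is not reflexive: not u R u.
R is not symmetric: v R x but not x R v.
R is not transitive: u R v and v R u but not u R u.
R is not euclidean: v R u and v R x but not u R x.
R is serial: every world has an R-successor.
(A) axiom T: valid iff R is reflexive. R is not reflexive — not valid.
(B) ◇◇ψ → ◇ψ is the dual of axiom 4, which corresponds to transitivity. R is not transitive — not valid.
(C) ◇ψ → □◇ψ is axiom 5; it is valid on a frame exactly when R is euclidean. R is not euclidean, so not valid.
(D) □ψ → ◇ψ (axiom D) characterises the serial frames. R is serial — valid.
(E) ◇□ψ → ψ is the dual of axiom B, which corresponds to symmetry. R is not symmetric — not valid.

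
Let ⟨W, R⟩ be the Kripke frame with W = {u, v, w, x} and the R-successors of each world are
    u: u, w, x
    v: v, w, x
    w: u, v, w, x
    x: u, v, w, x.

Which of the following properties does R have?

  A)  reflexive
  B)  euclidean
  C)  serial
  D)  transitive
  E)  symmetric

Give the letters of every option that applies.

(A) reflexive: each world relates to itself.
(B) not euclidean: w R u and w R v but not u R v.
(C) serial: every world has an R-successor.
(D) not transitive: u R w and w R v but not u R v.
(E) symmetric: every R-edge is matched by its reverse.

A, C, E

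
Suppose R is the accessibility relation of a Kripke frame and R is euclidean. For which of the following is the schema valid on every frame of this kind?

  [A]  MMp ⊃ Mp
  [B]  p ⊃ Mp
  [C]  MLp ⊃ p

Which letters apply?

(A) MMp ⊃ Mp is the dual of axiom 4; it is valid on a frame exactly when R is transitive. Such an R need not be transitive, so not valid.
(B) p ⊃ Mp (the dual of axiom T) characterises the reflexive frames. Such an R need not be reflexive — not valid.
(C) MLp ⊃ p is the dual of axiom B, which corresponds to symmetry. Such an R need not be symmetric — not valid.

none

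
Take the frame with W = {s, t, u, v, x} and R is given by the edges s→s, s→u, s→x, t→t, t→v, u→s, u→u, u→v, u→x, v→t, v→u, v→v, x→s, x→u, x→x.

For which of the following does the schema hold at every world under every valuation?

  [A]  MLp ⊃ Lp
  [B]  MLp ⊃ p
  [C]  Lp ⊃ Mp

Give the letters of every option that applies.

B, C

R is symmetric: every R-edge is matched by its reverse.
R is not euclidean: u R s and u R v but not s R v.
R is serial: every world has an R-successor.
(A) MLp ⊃ Lp is the dual of axiom 5, which corresponds to the euclidean property. R is not euclidean — not valid.
(B) MLp ⊃ p is the dual of axiom B, which corresponds to symmetry. R is symmetric — valid.
(C) Lp ⊃ Mp is axiom D, which corresponds to seriality. R is serial — valid.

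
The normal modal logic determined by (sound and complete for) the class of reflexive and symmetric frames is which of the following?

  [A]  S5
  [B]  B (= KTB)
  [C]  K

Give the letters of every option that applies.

(A) S5 is determined by the class of reflexive, symmetric, and transitive frames.
(B) B (= KTB) is determined by exactly this class.
(C) K is determined by the class of arbitrary frames.

B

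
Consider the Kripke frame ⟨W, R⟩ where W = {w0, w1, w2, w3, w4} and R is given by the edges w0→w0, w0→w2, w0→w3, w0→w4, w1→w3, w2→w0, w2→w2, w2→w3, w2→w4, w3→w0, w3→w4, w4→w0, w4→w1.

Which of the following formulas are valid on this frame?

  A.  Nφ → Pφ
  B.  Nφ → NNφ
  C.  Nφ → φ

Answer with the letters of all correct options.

A

R is not reflexive: not w1 R w1.
R is not transitive: w0 R w4 and w4 R w1 but not w0 R w1.
R is serial: every world has an R-successor.
(A) Nφ → Pφ is axiom D; it is valid on a frame exactly when R is serial. R is serial, so valid.
(B) axiom 4: valid iff R is transitive. R is not transitive — not valid.
(C) axiom T: valid iff R is reflexive. R is not reflexive — not valid.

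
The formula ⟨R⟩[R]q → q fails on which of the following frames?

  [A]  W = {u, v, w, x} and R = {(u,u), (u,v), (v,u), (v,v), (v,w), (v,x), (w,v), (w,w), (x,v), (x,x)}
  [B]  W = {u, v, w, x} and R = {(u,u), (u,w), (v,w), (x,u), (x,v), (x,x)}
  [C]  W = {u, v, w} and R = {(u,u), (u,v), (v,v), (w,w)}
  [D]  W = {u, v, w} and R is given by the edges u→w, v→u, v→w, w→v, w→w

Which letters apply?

The schema ⟨R⟩[R]q → q is the dual of axiom B; it is valid on a frame iff R is symmetric.
(A) R is symmetric (every R-edge is matched by its reverse), so the schema is valid here.
(B) R is not symmetric (u R w but not w R u), so the schema fails here.
(C) R is not symmetric (u R v but not v R u), so the schema fails here.
(D) R is not symmetric (u R w but not w R u), so the schema fails here.

B, C, D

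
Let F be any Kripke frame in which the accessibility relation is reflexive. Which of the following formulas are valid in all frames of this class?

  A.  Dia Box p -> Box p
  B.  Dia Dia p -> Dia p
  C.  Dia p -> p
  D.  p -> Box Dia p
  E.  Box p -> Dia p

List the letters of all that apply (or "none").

E

A reflexive relation is serial.
(A) Dia Box p -> Box p is the dual of axiom 5; it is valid on a frame exactly when R is euclidean. Such an R need not be euclidean, so not valid.
(B) the dual of axiom 4: valid iff R is transitive. Such an R need not be transitive — not valid.
(C) Dia p -> p is the converse of T; it holds exactly when R ⊆ identity. Such an R need not be a subset of the identity — not valid.
(D) p -> Box Dia p is axiom B; it is valid on a frame exactly when R is symmetric. Such an R need not be symmetric, so not valid.
(E) Box p -> Dia p is axiom D; it is valid on a frame exactly when R is serial. Every such R is serial, so valid.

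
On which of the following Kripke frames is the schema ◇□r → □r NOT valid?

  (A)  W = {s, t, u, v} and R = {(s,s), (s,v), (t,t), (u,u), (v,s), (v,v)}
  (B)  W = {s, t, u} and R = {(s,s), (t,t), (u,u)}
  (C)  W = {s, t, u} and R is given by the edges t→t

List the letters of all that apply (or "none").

The schema ◇□r → □r is the dual of axiom 5; it is valid on a frame iff R is euclidean.
(A) R is euclidean (any two R-successors of the same world are R-related), so the schema is valid here.
(B) R is euclidean (any two R-successors of the same world are R-related), so the schema is valid here.
(C) R is euclidean (any two R-successors of the same world are R-related), so the schema is valid here.

none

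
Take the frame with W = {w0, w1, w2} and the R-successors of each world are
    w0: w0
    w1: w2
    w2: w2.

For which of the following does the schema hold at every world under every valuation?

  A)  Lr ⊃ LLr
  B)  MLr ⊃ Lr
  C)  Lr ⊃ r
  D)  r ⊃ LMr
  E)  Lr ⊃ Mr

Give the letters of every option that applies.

A, B, E

R is not reflexive: not w1 R w1.
R is not symmetric: w1 R w2 but not w2 R w1.
R is transitive: R is closed under composition.
R is euclidean: any two R-successors of the same world are R-related.
R is serial: every world has an R-successor.
(A) axiom 4: valid iff R is transitive. R is transitive — valid.
(B) the dual of axiom 5: valid iff R is euclidean. R is euclidean — valid.
(C) Lr ⊃ r (axiom T) characterises the reflexive frames. R is not reflexive — not valid.
(D) r ⊃ LMr is axiom B, which corresponds to symmetry. R is not symmetric — not valid.
(E) Lr ⊃ Mr is axiom D, which corresponds to seriality. R is serial — valid.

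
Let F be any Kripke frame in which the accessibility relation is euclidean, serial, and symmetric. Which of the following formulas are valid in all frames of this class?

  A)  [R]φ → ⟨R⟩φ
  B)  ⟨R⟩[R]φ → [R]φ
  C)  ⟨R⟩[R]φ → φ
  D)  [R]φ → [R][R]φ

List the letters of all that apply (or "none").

A, B, C, D

Serial, symmetric and euclidean together give transitive (from symmetry + euclidean) and then reflexive; the relation is an equivalence.
(A) [R]φ → ⟨R⟩φ is axiom D; it is valid on a frame exactly when R is serial. Every such R is serial, so valid.
(B) the dual of axiom 5: valid iff R is euclidean. Every such R is euclidean — valid.
(C) the dual of axiom B: valid iff R is symmetric. Every such R is symmetric — valid.
(D) axiom 4: valid iff R is transitive. Every such R is transitive — valid.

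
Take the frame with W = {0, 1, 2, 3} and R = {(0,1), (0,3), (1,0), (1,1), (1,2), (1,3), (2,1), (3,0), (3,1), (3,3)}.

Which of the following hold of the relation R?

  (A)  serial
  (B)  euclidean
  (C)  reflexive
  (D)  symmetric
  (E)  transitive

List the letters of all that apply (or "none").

(A) serial: every world has an R-successor.
(B) not euclidean: 1 R 0 and 1 R 2 but not 0 R 2.
(C) not reflexive: not 0 R 0.
(D) symmetric: every R-edge is matched by its reverse.
(E) not transitive: 0 R 1 and 1 R 0 but not 0 R 0.

A, D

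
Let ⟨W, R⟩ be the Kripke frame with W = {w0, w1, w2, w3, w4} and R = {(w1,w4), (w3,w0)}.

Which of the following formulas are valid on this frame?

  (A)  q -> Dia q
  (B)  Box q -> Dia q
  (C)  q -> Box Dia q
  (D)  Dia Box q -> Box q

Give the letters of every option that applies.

none

R is not reflexive: not w0 R w0.
R is not symmetric: w1 R w4 but not w4 R w1.
R is not euclidean: w1 R w4 and w1 R w4 but not w4 R w4.
R is not serial: w0 has no R-successor.
(A) q -> Dia q (the dual of axiom T) characterises the reflexive frames. R is not reflexive — not valid.
(B) Box q -> Dia q is axiom D, which corresponds to seriality. R is not serial — not valid.
(C) q -> Box Dia q (axiom B) characterises the symmetric frames. R is not symmetric — not valid.
(D) Dia Box q -> Box q is the dual of axiom 5, which corresponds to the euclidean property. R is not euclidean — not valid.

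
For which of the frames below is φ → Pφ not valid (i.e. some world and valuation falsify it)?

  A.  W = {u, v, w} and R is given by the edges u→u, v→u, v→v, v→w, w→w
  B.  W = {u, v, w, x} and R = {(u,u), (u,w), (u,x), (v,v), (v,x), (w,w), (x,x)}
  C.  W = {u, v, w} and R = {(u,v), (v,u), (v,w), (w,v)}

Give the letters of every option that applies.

C

The schema φ → Pφ is the dual of axiom T; it is valid on a frame iff R is reflexive.
(A) R is reflexive (each world relates to itself), so the schema is valid here.
(B) R is reflexive (each world relates to itself), so the schema is valid here.
(C) R is not reflexive (not u R u), so the schema fails here.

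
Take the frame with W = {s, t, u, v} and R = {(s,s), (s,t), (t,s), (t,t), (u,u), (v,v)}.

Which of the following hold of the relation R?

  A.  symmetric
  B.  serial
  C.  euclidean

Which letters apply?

A, B, C

(A) symmetric: every R-edge is matched by its reverse.
(B) serial: every world has an R-successor.
(C) euclidean: any two R-successors of the same world are R-related.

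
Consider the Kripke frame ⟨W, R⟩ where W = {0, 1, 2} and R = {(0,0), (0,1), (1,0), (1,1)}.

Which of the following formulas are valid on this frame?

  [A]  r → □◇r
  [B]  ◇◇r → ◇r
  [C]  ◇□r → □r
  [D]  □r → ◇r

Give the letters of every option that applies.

A, B, C

R is symmetric: every R-edge is matched by its reverse.
R is transitive: R is closed under composition.
R is euclidean: any two R-successors of the same world are R-related.
R is not serial: 2 has no R-successor.
(A) r → □◇r (axiom B) characterises the symmetric frames. R is symmetric — valid.
(B) ◇◇r → ◇r (the dual of axiom 4) characterises the transitive frames. R is transitive — valid.
(C) ◇□r → □r (the dual of axiom 5) characterises the euclidean frames. R is euclidean — valid.
(D) □r → ◇r (axiom D) characterises the serial frames. R is not serial — not valid.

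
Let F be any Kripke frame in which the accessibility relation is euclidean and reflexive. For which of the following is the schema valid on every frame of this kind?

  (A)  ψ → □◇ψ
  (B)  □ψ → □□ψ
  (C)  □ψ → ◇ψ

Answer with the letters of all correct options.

A, B, C

A reflexive euclidean relation is also symmetric (from wRw and wRv the euclidean condition gives vRw) and hence transitive; it is an equivalence relation.
(A) ψ → □◇ψ (axiom B) characterises the symmetric frames. Every such R is symmetric — valid.
(B) axiom 4: valid iff R is transitive. Every such R is transitive — valid.
(C) □ψ → ◇ψ (axiom D) characterises the serial frames. Every such R is serial — valid.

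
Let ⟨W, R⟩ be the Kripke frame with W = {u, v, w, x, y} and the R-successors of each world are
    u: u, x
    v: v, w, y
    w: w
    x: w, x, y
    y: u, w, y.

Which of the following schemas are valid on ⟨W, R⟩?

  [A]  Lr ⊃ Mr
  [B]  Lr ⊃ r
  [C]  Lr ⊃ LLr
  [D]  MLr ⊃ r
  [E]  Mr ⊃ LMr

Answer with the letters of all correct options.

R is reflexive: each world relates to itself.
R is not symmetric: u R x but not x R u.
R is not transitive: u R x and x R w but not u R w.
R is not euclidean: u R x and u R u but not x R u.
R is serial: every world has an R-successor.
(A) Lr ⊃ Mr is axiom D, which corresponds to seriality. R is serial — valid.
(B) axiom T: valid iff R is reflexive. R is reflexive — valid.
(C) axiom 4: valid iff R is transitive. R is not transitive — not valid.
(D) MLr ⊃ r (the dual of axiom B) characterises the symmetric frames. R is not symmetric — not valid.
(E) Mr ⊃ LMr is axiom 5; it is valid on a frame exactly when R is euclidean. R is not euclidean, so not valid.

A, B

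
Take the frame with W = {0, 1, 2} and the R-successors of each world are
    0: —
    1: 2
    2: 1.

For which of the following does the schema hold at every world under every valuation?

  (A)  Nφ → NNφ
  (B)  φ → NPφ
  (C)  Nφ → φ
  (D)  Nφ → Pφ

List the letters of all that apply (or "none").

B

R is not reflexive: not 0 R 0.
R is symmetric: every R-edge is matched by its reverse.
R is not transitive: 1 R 2 and 2 R 1 but not 1 R 1.
R is not serial: 0 has no R-successor.
(A) Nφ → NNφ is axiom 4, which corresponds to transitivity. R is not transitive — not valid.
(B) φ → NPφ is axiom B, which corresponds to symmetry. R is symmetric — valid.
(C) Nφ → φ is axiom T, which corresponds to reflexivity. R is not reflexive — not valid.
(D) axiom D: valid iff R is serial. R is not serial — not valid.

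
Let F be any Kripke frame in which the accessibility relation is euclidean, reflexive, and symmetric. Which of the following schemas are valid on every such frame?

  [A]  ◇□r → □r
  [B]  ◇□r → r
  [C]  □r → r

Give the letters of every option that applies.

A relation that is euclidean, reflexive, and symmetric is also serial and transitive.
(A) the dual of axiom 5: valid iff R is euclidean. Every such R is euclidean — valid.
(B) ◇□r → r (the dual of axiom B) characterises the symmetric frames. Every such R is symmetric — valid.
(C) axiom T: valid iff R is reflexive. Every such R is reflexive — valid.

A, B, C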